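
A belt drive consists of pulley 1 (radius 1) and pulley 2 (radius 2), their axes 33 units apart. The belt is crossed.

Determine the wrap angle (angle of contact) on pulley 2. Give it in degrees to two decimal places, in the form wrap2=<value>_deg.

wrap2=190.43_deg

crossed belt: β = asin((r1+r2)/C) = asin(3/33) = 5.2159°
wrap1 = wrap2 = π + 2β = 190.4318°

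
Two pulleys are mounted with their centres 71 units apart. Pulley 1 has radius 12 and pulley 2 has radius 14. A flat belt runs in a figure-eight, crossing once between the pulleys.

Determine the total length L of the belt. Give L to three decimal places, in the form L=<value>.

crossed belt: β = asin((r1+r2)/C) = asin(26/71) = 21.4813°
wrap1 = wrap2 = π + 2β = 222.9626°
tangent length = C·cosβ = 66.0681
L = (r1+r2)·wrap + 2·C·cosβ = 26·3.8914 + 2·66.0681 = 233.3135

L=233.313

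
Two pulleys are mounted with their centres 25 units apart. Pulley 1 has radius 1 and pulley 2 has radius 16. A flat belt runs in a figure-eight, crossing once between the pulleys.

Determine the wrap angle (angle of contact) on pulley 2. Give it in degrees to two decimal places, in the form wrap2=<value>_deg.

crossed belt: β = asin((r1+r2)/C) = asin(17/25) = 42.8436°
wrap1 = wrap2 = π + 2β = 265.6873°

wrap2=265.69_deg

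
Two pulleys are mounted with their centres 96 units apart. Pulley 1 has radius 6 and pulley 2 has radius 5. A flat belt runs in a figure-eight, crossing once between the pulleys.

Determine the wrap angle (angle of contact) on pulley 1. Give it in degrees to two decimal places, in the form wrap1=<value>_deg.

crossed belt: β = asin((r1+r2)/C) = asin(11/96) = 6.5796°
wrap1 = wrap2 = π + 2β = 193.1592°

wrap1=193.16_deg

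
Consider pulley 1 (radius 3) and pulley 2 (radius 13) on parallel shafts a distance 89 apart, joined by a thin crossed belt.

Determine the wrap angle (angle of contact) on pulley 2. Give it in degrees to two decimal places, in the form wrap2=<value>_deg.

wrap2=200.71_deg

crossed belt: β = asin((r1+r2)/C) = asin(16/89) = 10.3567°
wrap1 = wrap2 = π + 2β = 200.7133°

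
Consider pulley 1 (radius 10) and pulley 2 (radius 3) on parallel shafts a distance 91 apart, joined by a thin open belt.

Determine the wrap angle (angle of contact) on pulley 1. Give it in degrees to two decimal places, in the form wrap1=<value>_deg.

open belt: β = asin((r2−r1)/C) = asin(-7/91) = -4.4117°
wrap1 = π − 2β = 188.8235°
wrap2 = π + 2β = 171.1765°

wrap1=188.82_deg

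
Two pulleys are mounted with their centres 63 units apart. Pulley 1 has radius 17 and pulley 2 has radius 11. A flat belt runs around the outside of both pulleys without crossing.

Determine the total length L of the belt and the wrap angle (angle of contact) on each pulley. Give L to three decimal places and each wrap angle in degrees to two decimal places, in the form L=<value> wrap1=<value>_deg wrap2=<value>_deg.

open belt: β = asin((r2−r1)/C) = asin(-6/63) = -5.4650°
wrap1 = π − 2β = 190.9300°
wrap2 = π + 2β = 169.0700°
tangent length = C·cosβ = 62.7136
L = r1·wrap1 + r2·wrap2 + 2·C·cosβ = 17·3.3324 + 11·2.9508 + 2·62.7136 = 214.5365

L=214.536 wrap1=190.93_deg wrap2=169.07_deg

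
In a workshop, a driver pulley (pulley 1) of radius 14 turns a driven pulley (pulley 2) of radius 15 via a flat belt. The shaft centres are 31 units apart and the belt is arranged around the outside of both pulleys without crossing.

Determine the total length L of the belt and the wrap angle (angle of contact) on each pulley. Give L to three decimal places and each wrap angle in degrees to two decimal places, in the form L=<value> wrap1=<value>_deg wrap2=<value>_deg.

L=153.138 wrap1=176.30_deg wrap2=183.70_deg

open belt: β = asin((r2−r1)/C) = asin(1/31) = 1.8486°
wrap1 = π − 2β = 176.3029°
wrap2 = π + 2β = 183.6971°
tangent length = C·cosβ = 30.9839
L = r1·wrap1 + r2·wrap2 + 2·C·cosβ = 14·3.0771 + 15·3.2061 + 2·30.9839 = 153.1384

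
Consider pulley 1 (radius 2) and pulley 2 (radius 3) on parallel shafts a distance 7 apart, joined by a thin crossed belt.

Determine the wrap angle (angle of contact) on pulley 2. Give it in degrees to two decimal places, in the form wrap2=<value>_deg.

crossed belt: β = asin((r1+r2)/C) = asin(5/7) = 45.5847°
wrap1 = wrap2 = π + 2β = 271.1694°

wrap2=271.17_deg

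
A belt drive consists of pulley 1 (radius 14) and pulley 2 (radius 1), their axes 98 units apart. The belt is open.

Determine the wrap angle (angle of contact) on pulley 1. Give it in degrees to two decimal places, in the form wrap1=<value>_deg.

open belt: β = asin((r2−r1)/C) = asin(-13/98) = -7.6229°
wrap1 = π − 2β = 195.2459°
wrap2 = π + 2β = 164.7541°

wrap1=195.25_deg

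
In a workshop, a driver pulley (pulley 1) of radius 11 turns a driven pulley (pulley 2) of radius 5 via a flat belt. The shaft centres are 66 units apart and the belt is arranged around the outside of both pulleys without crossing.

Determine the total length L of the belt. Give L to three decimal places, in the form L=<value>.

open belt: β = asin((r2−r1)/C) = asin(-6/66) = -5.2159°
wrap1 = π − 2β = 190.4318°
wrap2 = π + 2β = 169.5682°
tangent length = C·cosβ = 65.7267
L = r1·wrap1 + r2·wrap2 + 2·C·cosβ = 11·3.3237 + 5·2.9595 + 2·65.7267 = 182.8113

L=182.811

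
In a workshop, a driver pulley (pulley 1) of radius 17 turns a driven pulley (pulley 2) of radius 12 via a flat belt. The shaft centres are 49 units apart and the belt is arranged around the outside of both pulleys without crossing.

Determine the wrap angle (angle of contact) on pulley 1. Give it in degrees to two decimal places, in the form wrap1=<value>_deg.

open belt: β = asin((r2−r1)/C) = asin(-5/49) = -5.8567°
wrap1 = π − 2β = 191.7134°
wrap2 = π + 2β = 168.2866°

wrap1=191.71_deg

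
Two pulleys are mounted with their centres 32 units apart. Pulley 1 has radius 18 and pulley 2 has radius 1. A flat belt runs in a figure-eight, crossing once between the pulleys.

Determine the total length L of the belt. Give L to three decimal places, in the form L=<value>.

crossed belt: β = asin((r1+r2)/C) = asin(19/32) = 36.4236°
wrap1 = wrap2 = π + 2β = 252.8471°
tangent length = C·cosβ = 25.7488
L = (r1+r2)·wrap + 2·C·cosβ = 19·4.4130 + 2·25.7488 = 135.3449

L=135.345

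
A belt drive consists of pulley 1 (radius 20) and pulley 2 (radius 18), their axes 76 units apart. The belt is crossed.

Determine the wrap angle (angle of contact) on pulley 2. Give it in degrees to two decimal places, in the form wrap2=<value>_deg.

wrap2=240.00_deg

crossed belt: β = asin((r1+r2)/C) = asin(38/76) = 30.0000°
wrap1 = wrap2 = π + 2β = 240.0000°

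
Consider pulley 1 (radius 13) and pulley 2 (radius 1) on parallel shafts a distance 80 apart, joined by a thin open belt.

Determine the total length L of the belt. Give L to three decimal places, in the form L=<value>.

L=205.786

open belt: β = asin((r2−r1)/C) = asin(-12/80) = -8.6269°
wrap1 = π − 2β = 197.2539°
wrap2 = π + 2β = 162.7461°
tangent length = C·cosβ = 79.0949
L = r1·wrap1 + r2·wrap2 + 2·C·cosβ = 13·3.4427 + 1·2.8405 + 2·79.0949 = 205.7857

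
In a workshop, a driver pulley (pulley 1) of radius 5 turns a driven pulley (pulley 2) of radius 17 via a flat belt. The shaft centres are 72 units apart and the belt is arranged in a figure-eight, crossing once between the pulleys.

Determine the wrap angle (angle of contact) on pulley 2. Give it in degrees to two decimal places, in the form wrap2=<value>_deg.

wrap2=215.58_deg

crossed belt: β = asin((r1+r2)/C) = asin(22/72) = 17.7916°
wrap1 = wrap2 = π + 2β = 215.5832°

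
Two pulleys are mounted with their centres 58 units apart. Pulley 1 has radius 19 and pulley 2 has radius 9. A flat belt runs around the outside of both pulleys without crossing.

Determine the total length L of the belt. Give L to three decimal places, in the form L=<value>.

open belt: β = asin((r2−r1)/C) = asin(-10/58) = -9.9282°
wrap1 = π − 2β = 199.8564°
wrap2 = π + 2β = 160.1436°
tangent length = C·cosβ = 57.1314
L = r1·wrap1 + r2·wrap2 + 2·C·cosβ = 19·3.4882 + 9·2.7950 + 2·57.1314 = 205.6930

L=205.693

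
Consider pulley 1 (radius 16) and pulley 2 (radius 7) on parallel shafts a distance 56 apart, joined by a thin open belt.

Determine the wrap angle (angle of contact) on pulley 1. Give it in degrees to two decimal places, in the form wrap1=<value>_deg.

wrap1=198.50_deg

open belt: β = asin((r2−r1)/C) = asin(-9/56) = -9.2484°
wrap1 = π − 2β = 198.4967°
wrap2 = π + 2β = 161.5033°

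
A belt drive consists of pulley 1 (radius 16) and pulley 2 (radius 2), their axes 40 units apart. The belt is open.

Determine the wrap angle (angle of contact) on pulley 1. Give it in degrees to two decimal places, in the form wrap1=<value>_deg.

wrap1=220.97_deg

open belt: β = asin((r2−r1)/C) = asin(-14/40) = -20.4873°
wrap1 = π − 2β = 220.9746°
wrap2 = π + 2β = 139.0254°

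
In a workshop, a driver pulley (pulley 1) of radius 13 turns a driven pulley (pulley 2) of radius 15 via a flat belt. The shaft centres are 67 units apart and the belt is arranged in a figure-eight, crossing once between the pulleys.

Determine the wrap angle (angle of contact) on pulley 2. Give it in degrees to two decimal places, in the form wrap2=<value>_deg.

wrap2=229.41_deg

crossed belt: β = asin((r1+r2)/C) = asin(28/67) = 24.7027°
wrap1 = wrap2 = π + 2β = 229.4055°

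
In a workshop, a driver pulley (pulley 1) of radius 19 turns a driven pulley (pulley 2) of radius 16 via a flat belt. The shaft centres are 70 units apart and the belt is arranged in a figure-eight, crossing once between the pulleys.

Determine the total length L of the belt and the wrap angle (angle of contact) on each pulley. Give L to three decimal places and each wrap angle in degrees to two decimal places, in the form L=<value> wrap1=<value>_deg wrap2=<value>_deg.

L=267.851 wrap1=240.00_deg wrap2=240.00_deg

crossed belt: β = asin((r1+r2)/C) = asin(35/70) = 30.0000°
wrap1 = wrap2 = π + 2β = 240.0000°
tangent length = C·cosβ = 60.6218
L = (r1+r2)·wrap + 2·C·cosβ = 35·4.1888 + 2·60.6218 = 267.8512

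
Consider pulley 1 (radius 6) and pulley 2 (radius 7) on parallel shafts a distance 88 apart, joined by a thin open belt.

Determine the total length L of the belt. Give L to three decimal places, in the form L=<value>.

open belt: β = asin((r2−r1)/C) = asin(1/88) = 0.6511°
wrap1 = π − 2β = 178.6978°
wrap2 = π + 2β = 181.3022°
tangent length = C·cosβ = 87.9943
L = r1·wrap1 + r2·wrap2 + 2·C·cosβ = 6·3.1189 + 7·3.1643 + 2·87.9943 = 216.8521

L=216.852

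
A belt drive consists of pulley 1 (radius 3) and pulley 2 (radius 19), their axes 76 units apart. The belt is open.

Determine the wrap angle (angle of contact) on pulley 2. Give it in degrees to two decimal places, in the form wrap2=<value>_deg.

open belt: β = asin((r2−r1)/C) = asin(16/76) = 12.1532°
wrap1 = π − 2β = 155.6936°
wrap2 = π + 2β = 204.3064°

wrap2=204.31_deg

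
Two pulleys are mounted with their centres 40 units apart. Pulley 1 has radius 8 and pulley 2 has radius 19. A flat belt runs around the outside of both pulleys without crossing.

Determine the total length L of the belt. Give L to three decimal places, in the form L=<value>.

L=167.868

open belt: β = asin((r2−r1)/C) = asin(11/40) = 15.9620°
wrap1 = π − 2β = 148.0760°
wrap2 = π + 2β = 211.9240°
tangent length = C·cosβ = 38.4578
L = r1·wrap1 + r2·wrap2 + 2·C·cosβ = 8·2.5844 + 19·3.6988 + 2·38.4578 = 167.8675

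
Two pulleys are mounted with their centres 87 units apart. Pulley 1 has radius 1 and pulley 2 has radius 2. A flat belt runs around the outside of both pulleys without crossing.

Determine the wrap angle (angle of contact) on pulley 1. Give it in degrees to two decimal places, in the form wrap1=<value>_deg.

open belt: β = asin((r2−r1)/C) = asin(1/87) = 0.6586°
wrap1 = π − 2β = 178.6828°
wrap2 = π + 2β = 181.3172°

wrap1=178.68_deg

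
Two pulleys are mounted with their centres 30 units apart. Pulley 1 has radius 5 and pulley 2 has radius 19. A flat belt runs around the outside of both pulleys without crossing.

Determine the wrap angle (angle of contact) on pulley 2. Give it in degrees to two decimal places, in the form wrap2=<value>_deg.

wrap2=235.64_deg

open belt: β = asin((r2−r1)/C) = asin(14/30) = 27.8181°
wrap1 = π − 2β = 124.3637°
wrap2 = π + 2β = 235.6363°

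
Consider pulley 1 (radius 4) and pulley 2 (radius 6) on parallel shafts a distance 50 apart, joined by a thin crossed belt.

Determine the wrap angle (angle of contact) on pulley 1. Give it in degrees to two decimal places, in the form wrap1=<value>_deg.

crossed belt: β = asin((r1+r2)/C) = asin(10/50) = 11.5370°
wrap1 = wrap2 = π + 2β = 203.0739°

wrap1=203.07_deg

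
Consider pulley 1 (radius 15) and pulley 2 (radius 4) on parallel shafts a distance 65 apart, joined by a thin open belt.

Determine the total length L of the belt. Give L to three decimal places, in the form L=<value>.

open belt: β = asin((r2−r1)/C) = asin(-11/65) = -9.7431°
wrap1 = π − 2β = 199.4862°
wrap2 = π + 2β = 160.5138°
tangent length = C·cosβ = 64.0625
L = r1·wrap1 + r2·wrap2 + 2·C·cosβ = 15·3.4817 + 4·2.8015 + 2·64.0625 = 191.5563

L=191.556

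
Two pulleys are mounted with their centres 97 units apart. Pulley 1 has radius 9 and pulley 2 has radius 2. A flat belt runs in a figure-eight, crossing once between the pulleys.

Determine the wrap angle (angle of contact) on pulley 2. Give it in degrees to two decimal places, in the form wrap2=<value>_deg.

wrap2=193.02_deg

crossed belt: β = asin((r1+r2)/C) = asin(11/97) = 6.5115°
wrap1 = wrap2 = π + 2β = 193.0229°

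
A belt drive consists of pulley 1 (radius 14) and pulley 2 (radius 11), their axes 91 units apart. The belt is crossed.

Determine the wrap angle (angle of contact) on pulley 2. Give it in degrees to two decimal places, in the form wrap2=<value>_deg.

crossed belt: β = asin((r1+r2)/C) = asin(25/91) = 15.9456°
wrap1 = wrap2 = π + 2β = 211.8913°

wrap2=211.89_deg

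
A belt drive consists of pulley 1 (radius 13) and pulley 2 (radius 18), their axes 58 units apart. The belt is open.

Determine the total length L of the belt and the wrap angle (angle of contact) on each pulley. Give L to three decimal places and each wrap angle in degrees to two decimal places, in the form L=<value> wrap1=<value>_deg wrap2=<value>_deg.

open belt: β = asin((r2−r1)/C) = asin(5/58) = 4.9454°
wrap1 = π − 2β = 170.1091°
wrap2 = π + 2β = 189.8909°
tangent length = C·cosβ = 57.7841
L = r1·wrap1 + r2·wrap2 + 2·C·cosβ = 13·2.9690 + 18·3.3142 + 2·57.7841 = 213.8207

L=213.821 wrap1=170.11_deg wrap2=189.89_deg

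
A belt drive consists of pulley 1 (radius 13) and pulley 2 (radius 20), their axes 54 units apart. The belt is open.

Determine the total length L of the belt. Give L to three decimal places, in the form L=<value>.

open belt: β = asin((r2−r1)/C) = asin(7/54) = 7.4482°
wrap1 = π − 2β = 165.1036°
wrap2 = π + 2β = 194.8964°
tangent length = C·cosβ = 53.5444
L = r1·wrap1 + r2·wrap2 + 2·C·cosβ = 13·2.8816 + 20·3.4016 + 2·53.5444 = 212.5812

L=212.581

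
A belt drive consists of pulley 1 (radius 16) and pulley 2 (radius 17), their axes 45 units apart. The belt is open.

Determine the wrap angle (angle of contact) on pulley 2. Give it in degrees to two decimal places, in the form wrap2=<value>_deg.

open belt: β = asin((r2−r1)/C) = asin(1/45) = 1.2733°
wrap1 = π − 2β = 177.4533°
wrap2 = π + 2β = 182.5467°

wrap2=182.55_deg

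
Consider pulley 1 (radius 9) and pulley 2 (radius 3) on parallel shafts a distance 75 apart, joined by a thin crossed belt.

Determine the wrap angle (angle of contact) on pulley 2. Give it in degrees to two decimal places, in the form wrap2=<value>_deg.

wrap2=198.41_deg

crossed belt: β = asin((r1+r2)/C) = asin(12/75) = 9.2069°
wrap1 = wrap2 = π + 2β = 198.4138°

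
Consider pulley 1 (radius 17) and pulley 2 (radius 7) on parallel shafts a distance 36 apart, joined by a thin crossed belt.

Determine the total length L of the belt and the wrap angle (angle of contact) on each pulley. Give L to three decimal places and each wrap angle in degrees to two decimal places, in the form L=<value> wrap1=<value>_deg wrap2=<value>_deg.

crossed belt: β = asin((r1+r2)/C) = asin(24/36) = 41.8103°
wrap1 = wrap2 = π + 2β = 263.6206°
tangent length = C·cosβ = 26.8328
L = (r1+r2)·wrap + 2·C·cosβ = 24·4.6010 + 2·26.8328 = 164.0908

L=164.091 wrap1=263.62_deg wrap2=263.62_deg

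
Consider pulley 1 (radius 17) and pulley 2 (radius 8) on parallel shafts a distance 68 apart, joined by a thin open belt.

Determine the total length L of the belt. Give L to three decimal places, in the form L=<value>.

L=215.733

open belt: β = asin((r2−r1)/C) = asin(-9/68) = -7.6056°
wrap1 = π − 2β = 195.2112°
wrap2 = π + 2β = 164.7888°
tangent length = C·cosβ = 67.4018
L = r1·wrap1 + r2·wrap2 + 2·C·cosβ = 17·3.4071 + 8·2.8761 + 2·67.4018 = 215.7327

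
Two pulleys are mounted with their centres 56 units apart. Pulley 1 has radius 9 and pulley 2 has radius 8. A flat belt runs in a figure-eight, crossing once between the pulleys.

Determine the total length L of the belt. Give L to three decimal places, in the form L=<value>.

crossed belt: β = asin((r1+r2)/C) = asin(17/56) = 17.6722°
wrap1 = wrap2 = π + 2β = 215.3445°
tangent length = C·cosβ = 53.3573
L = (r1+r2)·wrap + 2·C·cosβ = 17·3.7585 + 2·53.3573 = 170.6086

L=170.609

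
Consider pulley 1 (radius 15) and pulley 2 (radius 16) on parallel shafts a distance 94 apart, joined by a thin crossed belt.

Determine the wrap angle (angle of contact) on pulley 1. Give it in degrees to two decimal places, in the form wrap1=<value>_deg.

wrap1=218.51_deg

crossed belt: β = asin((r1+r2)/C) = asin(31/94) = 19.2559°
wrap1 = wrap2 = π + 2β = 218.5117°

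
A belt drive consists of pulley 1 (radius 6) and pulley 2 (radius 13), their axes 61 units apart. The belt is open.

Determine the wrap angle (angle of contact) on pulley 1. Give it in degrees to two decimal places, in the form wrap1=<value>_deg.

open belt: β = asin((r2−r1)/C) = asin(7/61) = 6.5894°
wrap1 = π − 2β = 166.8211°
wrap2 = π + 2β = 193.1789°

wrap1=166.82_deg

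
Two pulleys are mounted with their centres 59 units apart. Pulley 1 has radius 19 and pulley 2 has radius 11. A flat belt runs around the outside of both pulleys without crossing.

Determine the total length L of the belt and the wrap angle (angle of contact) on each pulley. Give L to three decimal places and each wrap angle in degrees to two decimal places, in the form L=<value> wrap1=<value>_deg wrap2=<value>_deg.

L=213.334 wrap1=195.59_deg wrap2=164.41_deg

open belt: β = asin((r2−r1)/C) = asin(-8/59) = -7.7929°
wrap1 = π − 2β = 195.5858°
wrap2 = π + 2β = 164.4142°
tangent length = C·cosβ = 58.4551
L = r1·wrap1 + r2·wrap2 + 2·C·cosβ = 19·3.4136 + 11·2.8696 + 2·58.4551 = 213.3342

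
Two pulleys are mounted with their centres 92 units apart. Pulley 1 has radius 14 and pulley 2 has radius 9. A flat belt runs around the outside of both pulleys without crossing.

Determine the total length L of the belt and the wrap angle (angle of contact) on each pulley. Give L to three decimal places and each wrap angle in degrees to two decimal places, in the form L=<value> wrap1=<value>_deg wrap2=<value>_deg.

open belt: β = asin((r2−r1)/C) = asin(-5/92) = -3.1154°
wrap1 = π − 2β = 186.2309°
wrap2 = π + 2β = 173.7691°
tangent length = C·cosβ = 91.8640
L = r1·wrap1 + r2·wrap2 + 2·C·cosβ = 14·3.2503 + 9·3.0328 + 2·91.8640 = 256.5284

L=256.528 wrap1=186.23_deg wrap2=173.77_deg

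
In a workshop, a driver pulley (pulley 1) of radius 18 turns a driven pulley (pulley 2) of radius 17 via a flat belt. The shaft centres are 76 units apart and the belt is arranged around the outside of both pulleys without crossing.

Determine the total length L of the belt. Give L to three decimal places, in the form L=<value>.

open belt: β = asin((r2−r1)/C) = asin(-1/76) = -0.7539°
wrap1 = π − 2β = 181.5078°
wrap2 = π + 2β = 178.4922°
tangent length = C·cosβ = 75.9934
L = r1·wrap1 + r2·wrap2 + 2·C·cosβ = 18·3.1679 + 17·3.1153 + 2·75.9934 = 261.9689

L=261.969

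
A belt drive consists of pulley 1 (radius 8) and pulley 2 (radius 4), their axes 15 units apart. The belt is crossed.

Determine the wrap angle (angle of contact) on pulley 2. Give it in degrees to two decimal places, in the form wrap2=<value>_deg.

crossed belt: β = asin((r1+r2)/C) = asin(12/15) = 53.1301°
wrap1 = wrap2 = π + 2β = 286.2602°

wrap2=286.26_deg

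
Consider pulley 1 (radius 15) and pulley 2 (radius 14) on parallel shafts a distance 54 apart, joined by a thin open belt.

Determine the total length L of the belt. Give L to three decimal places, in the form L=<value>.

open belt: β = asin((r2−r1)/C) = asin(-1/54) = -1.0611°
wrap1 = π − 2β = 182.1222°
wrap2 = π + 2β = 177.8778°
tangent length = C·cosβ = 53.9907
L = r1·wrap1 + r2·wrap2 + 2·C·cosβ = 15·3.1786 + 14·3.1046 + 2·53.9907 = 199.1247

L=199.125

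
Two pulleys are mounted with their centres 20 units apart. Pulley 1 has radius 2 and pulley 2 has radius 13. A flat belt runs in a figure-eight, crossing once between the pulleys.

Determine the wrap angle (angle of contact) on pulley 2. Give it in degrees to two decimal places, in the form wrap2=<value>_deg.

crossed belt: β = asin((r1+r2)/C) = asin(15/20) = 48.5904°
wrap1 = wrap2 = π + 2β = 277.1808°

wrap2=277.18_deg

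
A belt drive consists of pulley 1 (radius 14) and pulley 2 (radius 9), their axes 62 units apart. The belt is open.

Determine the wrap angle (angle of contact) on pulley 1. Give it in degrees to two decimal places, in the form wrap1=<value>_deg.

wrap1=189.25_deg

open belt: β = asin((r2−r1)/C) = asin(-5/62) = -4.6257°
wrap1 = π − 2β = 189.2513°
wrap2 = π + 2β = 170.7487°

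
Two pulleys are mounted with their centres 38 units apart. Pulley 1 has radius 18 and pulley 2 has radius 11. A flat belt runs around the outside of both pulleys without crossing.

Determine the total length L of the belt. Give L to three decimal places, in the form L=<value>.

open belt: β = asin((r2−r1)/C) = asin(-7/38) = -10.6151°
wrap1 = π − 2β = 201.2302°
wrap2 = π + 2β = 158.7698°
tangent length = C·cosβ = 37.3497
L = r1·wrap1 + r2·wrap2 + 2·C·cosβ = 18·3.5121 + 11·2.7711 + 2·37.3497 = 168.3993

L=168.399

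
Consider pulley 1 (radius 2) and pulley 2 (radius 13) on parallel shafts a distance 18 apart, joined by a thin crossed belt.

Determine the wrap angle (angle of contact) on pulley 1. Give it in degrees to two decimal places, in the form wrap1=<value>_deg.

wrap1=292.89_deg

crossed belt: β = asin((r1+r2)/C) = asin(15/18) = 56.4427°
wrap1 = wrap2 = π + 2β = 292.8854°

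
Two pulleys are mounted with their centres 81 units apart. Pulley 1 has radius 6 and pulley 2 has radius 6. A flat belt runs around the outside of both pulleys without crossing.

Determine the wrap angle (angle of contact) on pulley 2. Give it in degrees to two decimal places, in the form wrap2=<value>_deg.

open belt: β = asin((r2−r1)/C) = asin(0/81) = 0.0000°
wrap1 = π − 2β = 180.0000°
wrap2 = π + 2β = 180.0000°

wrap2=180.00_deg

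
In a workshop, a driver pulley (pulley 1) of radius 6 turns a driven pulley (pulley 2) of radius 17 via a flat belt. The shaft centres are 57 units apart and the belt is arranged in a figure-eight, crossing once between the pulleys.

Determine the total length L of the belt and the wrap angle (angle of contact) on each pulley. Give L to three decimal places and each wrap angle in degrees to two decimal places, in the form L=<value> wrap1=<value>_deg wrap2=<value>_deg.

L=195.670 wrap1=227.60_deg wrap2=227.60_deg

crossed belt: β = asin((r1+r2)/C) = asin(23/57) = 23.7977°
wrap1 = wrap2 = π + 2β = 227.5954°
tangent length = C·cosβ = 52.1536
L = (r1+r2)·wrap + 2·C·cosβ = 23·3.9723 + 2·52.1536 = 195.6699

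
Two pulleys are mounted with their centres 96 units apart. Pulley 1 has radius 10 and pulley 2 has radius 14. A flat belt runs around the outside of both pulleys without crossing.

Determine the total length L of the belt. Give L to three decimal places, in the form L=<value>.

L=267.565

open belt: β = asin((r2−r1)/C) = asin(4/96) = 2.3880°
wrap1 = π − 2β = 175.2240°
wrap2 = π + 2β = 184.7760°
tangent length = C·cosβ = 95.9166
L = r1·wrap1 + r2·wrap2 + 2·C·cosβ = 10·3.0582 + 14·3.2250 + 2·95.9166 = 267.5649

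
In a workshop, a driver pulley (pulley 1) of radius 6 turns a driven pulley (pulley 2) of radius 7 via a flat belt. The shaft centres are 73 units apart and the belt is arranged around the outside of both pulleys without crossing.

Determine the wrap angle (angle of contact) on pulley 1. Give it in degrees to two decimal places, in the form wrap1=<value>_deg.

wrap1=178.43_deg

open belt: β = asin((r2−r1)/C) = asin(1/73) = 0.7849°
wrap1 = π − 2β = 178.4302°
wrap2 = π + 2β = 181.5698°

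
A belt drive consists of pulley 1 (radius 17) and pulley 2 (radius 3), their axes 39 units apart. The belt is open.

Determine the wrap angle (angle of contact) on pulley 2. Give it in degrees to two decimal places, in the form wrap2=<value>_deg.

wrap2=137.93_deg

open belt: β = asin((r2−r1)/C) = asin(-14/39) = -21.0372°
wrap1 = π − 2β = 222.0744°
wrap2 = π + 2β = 137.9256°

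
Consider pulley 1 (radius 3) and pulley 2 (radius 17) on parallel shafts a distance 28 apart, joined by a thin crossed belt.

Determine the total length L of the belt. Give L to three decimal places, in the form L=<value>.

crossed belt: β = asin((r1+r2)/C) = asin(20/28) = 45.5847°
wrap1 = wrap2 = π + 2β = 271.1694°
tangent length = C·cosβ = 19.5959
L = (r1+r2)·wrap + 2·C·cosβ = 20·4.7328 + 2·19.5959 = 133.8478

L=133.848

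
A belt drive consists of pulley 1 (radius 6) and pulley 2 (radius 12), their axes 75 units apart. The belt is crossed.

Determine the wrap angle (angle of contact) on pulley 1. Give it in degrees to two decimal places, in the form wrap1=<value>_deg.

wrap1=207.77_deg

crossed belt: β = asin((r1+r2)/C) = asin(18/75) = 13.8865°
wrap1 = wrap2 = π + 2β = 207.7731°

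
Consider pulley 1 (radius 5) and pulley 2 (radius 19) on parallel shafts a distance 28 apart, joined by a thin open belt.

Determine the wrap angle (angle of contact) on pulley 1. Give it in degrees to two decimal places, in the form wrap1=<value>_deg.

open belt: β = asin((r2−r1)/C) = asin(14/28) = 30.0000°
wrap1 = π − 2β = 120.0000°
wrap2 = π + 2β = 240.0000°

wrap1=120.00_deg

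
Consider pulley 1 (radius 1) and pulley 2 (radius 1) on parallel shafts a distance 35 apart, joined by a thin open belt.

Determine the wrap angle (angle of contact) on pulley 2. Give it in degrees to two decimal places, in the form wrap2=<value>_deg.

open belt: β = asin((r2−r1)/C) = asin(0/35) = 0.0000°
wrap1 = π − 2β = 180.0000°
wrap2 = π + 2β = 180.0000°

wrap2=180.00_deg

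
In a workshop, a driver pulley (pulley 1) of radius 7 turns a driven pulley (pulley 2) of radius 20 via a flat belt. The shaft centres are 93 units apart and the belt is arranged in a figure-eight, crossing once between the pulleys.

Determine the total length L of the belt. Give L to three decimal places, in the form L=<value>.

L=278.718

crossed belt: β = asin((r1+r2)/C) = asin(27/93) = 16.8773°
wrap1 = wrap2 = π + 2β = 213.7545°
tangent length = C·cosβ = 88.9944
L = (r1+r2)·wrap + 2·C·cosβ = 27·3.7307 + 2·88.9944 = 278.7182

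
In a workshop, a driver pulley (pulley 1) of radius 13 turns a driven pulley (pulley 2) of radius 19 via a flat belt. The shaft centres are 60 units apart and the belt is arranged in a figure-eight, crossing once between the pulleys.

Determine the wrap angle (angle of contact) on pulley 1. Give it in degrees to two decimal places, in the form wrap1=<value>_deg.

wrap1=244.46_deg

crossed belt: β = asin((r1+r2)/C) = asin(32/60) = 32.2310°
wrap1 = wrap2 = π + 2β = 244.4619°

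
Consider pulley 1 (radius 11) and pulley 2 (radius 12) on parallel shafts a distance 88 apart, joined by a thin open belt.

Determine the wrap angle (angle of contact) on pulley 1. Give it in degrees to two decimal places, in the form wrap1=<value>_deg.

wrap1=178.70_deg

open belt: β = asin((r2−r1)/C) = asin(1/88) = 0.6511°
wrap1 = π − 2β = 178.6978°
wrap2 = π + 2β = 181.3022°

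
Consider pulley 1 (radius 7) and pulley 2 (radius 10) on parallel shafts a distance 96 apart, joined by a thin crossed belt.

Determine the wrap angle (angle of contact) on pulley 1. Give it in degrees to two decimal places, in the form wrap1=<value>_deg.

wrap1=200.40_deg

crossed belt: β = asin((r1+r2)/C) = asin(17/96) = 10.1999°
wrap1 = wrap2 = π + 2β = 200.3998°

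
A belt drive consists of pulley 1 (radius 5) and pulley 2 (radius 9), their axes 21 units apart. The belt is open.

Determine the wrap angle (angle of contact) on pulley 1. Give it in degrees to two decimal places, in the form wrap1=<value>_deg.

wrap1=158.04_deg

open belt: β = asin((r2−r1)/C) = asin(4/21) = 10.9806°
wrap1 = π − 2β = 158.0388°
wrap2 = π + 2β = 201.9612°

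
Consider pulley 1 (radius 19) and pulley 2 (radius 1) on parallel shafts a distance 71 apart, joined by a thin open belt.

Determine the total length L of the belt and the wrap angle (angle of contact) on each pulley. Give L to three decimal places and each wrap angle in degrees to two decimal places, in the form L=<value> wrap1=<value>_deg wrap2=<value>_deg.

L=209.420 wrap1=209.37_deg wrap2=150.63_deg

open belt: β = asin((r2−r1)/C) = asin(-18/71) = -14.6860°
wrap1 = π − 2β = 209.3719°
wrap2 = π + 2β = 150.6281°
tangent length = C·cosβ = 68.6804
L = r1·wrap1 + r2·wrap2 + 2·C·cosβ = 19·3.6542 + 1·2.6290 + 2·68.6804 = 209.4202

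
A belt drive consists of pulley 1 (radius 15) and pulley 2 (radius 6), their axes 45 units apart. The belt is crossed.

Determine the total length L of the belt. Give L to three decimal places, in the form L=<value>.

L=165.964

crossed belt: β = asin((r1+r2)/C) = asin(21/45) = 27.8181°
wrap1 = wrap2 = π + 2β = 235.6363°
tangent length = C·cosβ = 39.7995
L = (r1+r2)·wrap + 2·C·cosβ = 21·4.1126 + 2·39.7995 = 165.9642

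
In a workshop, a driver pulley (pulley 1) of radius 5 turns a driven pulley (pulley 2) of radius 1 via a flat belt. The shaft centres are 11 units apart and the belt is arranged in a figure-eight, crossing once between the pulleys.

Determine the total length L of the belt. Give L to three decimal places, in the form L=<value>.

L=44.212

crossed belt: β = asin((r1+r2)/C) = asin(6/11) = 33.0557°
wrap1 = wrap2 = π + 2β = 246.1115°
tangent length = C·cosβ = 9.2195
L = (r1+r2)·wrap + 2·C·cosβ = 6·4.2955 + 2·9.2195 = 44.2118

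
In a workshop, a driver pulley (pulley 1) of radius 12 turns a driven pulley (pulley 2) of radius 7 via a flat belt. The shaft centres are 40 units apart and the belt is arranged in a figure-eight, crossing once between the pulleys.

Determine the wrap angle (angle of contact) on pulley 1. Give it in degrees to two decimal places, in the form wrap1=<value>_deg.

wrap1=236.72_deg

crossed belt: β = asin((r1+r2)/C) = asin(19/40) = 28.3594°
wrap1 = wrap2 = π + 2β = 236.7187°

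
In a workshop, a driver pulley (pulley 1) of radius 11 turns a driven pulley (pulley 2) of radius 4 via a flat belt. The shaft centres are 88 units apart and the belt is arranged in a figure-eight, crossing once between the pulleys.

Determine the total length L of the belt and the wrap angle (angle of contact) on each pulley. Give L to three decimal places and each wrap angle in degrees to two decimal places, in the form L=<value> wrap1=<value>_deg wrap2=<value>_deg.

L=225.687 wrap1=199.63_deg wrap2=199.63_deg

crossed belt: β = asin((r1+r2)/C) = asin(15/88) = 9.8142°
wrap1 = wrap2 = π + 2β = 199.6285°
tangent length = C·cosβ = 86.7122
L = (r1+r2)·wrap + 2·C·cosβ = 15·3.4842 + 2·86.7122 = 225.6870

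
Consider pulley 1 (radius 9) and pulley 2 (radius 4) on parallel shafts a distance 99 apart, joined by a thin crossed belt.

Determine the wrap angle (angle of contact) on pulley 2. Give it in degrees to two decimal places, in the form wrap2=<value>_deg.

wrap2=195.09_deg

crossed belt: β = asin((r1+r2)/C) = asin(13/99) = 7.5455°
wrap1 = wrap2 = π + 2β = 195.0910°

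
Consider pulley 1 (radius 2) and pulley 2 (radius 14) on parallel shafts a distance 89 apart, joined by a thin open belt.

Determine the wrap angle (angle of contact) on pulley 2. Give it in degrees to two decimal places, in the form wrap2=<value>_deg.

wrap2=195.50_deg

open belt: β = asin((r2−r1)/C) = asin(12/89) = 7.7489°
wrap1 = π − 2β = 164.5023°
wrap2 = π + 2β = 195.4977°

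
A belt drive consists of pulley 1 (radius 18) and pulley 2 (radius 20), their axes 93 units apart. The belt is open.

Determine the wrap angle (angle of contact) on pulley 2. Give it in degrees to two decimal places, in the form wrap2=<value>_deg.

open belt: β = asin((r2−r1)/C) = asin(2/93) = 1.2323°
wrap1 = π − 2β = 177.5355°
wrap2 = π + 2β = 182.4645°

wrap2=182.46_deg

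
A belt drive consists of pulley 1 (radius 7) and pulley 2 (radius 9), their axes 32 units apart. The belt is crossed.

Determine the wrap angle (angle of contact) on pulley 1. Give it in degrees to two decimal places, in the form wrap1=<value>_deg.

wrap1=240.00_deg

crossed belt: β = asin((r1+r2)/C) = asin(16/32) = 30.0000°
wrap1 = wrap2 = π + 2β = 240.0000°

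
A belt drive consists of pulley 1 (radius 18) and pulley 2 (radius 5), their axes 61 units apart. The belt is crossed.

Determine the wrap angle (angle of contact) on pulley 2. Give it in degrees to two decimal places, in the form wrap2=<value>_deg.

crossed belt: β = asin((r1+r2)/C) = asin(23/61) = 22.1510°
wrap1 = wrap2 = π + 2β = 224.3020°

wrap2=224.30_deg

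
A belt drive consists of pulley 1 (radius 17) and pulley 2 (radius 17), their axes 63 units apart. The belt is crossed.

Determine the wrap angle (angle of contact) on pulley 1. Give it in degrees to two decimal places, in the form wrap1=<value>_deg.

crossed belt: β = asin((r1+r2)/C) = asin(34/63) = 32.6620°
wrap1 = wrap2 = π + 2β = 245.3241°

wrap1=245.32_deg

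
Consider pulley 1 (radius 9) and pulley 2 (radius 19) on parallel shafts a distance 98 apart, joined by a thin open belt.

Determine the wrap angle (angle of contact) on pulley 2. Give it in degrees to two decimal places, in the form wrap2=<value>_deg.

wrap2=191.71_deg

open belt: β = asin((r2−r1)/C) = asin(10/98) = 5.8567°
wrap1 = π − 2β = 168.2866°
wrap2 = π + 2β = 191.7134°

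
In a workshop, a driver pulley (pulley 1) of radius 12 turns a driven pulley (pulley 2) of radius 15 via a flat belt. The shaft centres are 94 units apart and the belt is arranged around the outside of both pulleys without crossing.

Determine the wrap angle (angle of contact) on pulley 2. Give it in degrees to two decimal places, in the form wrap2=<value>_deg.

wrap2=183.66_deg

open belt: β = asin((r2−r1)/C) = asin(3/94) = 1.8289°
wrap1 = π − 2β = 176.3422°
wrap2 = π + 2β = 183.6578°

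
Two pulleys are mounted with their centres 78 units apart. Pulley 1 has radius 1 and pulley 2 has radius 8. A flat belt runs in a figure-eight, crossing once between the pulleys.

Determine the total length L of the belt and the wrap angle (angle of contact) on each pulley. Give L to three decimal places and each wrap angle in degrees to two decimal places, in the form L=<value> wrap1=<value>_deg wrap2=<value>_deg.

crossed belt: β = asin((r1+r2)/C) = asin(9/78) = 6.6258°
wrap1 = wrap2 = π + 2β = 193.2516°
tangent length = C·cosβ = 77.4790
L = (r1+r2)·wrap + 2·C·cosβ = 9·3.3729 + 2·77.4790 = 185.3140

L=185.314 wrap1=193.25_deg wrap2=193.25_deg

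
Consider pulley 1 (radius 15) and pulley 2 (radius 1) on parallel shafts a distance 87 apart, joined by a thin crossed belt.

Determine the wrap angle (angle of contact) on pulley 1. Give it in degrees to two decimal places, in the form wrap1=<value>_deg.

crossed belt: β = asin((r1+r2)/C) = asin(16/87) = 10.5975°
wrap1 = wrap2 = π + 2β = 201.1950°

wrap1=201.19_deg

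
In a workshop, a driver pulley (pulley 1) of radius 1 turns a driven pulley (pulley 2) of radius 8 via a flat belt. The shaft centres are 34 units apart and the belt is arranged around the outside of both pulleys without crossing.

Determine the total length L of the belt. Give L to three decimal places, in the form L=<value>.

L=97.721

open belt: β = asin((r2−r1)/C) = asin(7/34) = 11.8812°
wrap1 = π − 2β = 156.2377°
wrap2 = π + 2β = 203.7623°
tangent length = C·cosβ = 33.2716
L = r1·wrap1 + r2·wrap2 + 2·C·cosβ = 1·2.7269 + 8·3.5563 + 2·33.2716 = 97.7207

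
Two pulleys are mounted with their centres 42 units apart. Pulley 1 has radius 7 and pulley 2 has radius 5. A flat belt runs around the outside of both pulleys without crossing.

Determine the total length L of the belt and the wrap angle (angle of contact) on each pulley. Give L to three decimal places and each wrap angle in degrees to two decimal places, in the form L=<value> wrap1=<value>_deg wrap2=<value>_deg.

L=121.794 wrap1=185.46_deg wrap2=174.54_deg

open belt: β = asin((r2−r1)/C) = asin(-2/42) = -2.7294°
wrap1 = π − 2β = 185.4588°
wrap2 = π + 2β = 174.5412°
tangent length = C·cosβ = 41.9524
L = r1·wrap1 + r2·wrap2 + 2·C·cosβ = 7·3.2369 + 5·3.0463 + 2·41.9524 = 121.7944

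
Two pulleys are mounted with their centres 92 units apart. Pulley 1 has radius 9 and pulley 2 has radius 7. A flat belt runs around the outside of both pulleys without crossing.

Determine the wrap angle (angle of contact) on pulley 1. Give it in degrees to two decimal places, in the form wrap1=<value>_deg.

open belt: β = asin((r2−r1)/C) = asin(-2/92) = -1.2457°
wrap1 = π − 2β = 182.4913°
wrap2 = π + 2β = 177.5087°

wrap1=182.49_deg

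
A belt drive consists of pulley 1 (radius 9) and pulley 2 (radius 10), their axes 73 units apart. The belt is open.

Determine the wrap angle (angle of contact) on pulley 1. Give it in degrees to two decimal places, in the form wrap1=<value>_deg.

open belt: β = asin((r2−r1)/C) = asin(1/73) = 0.7849°
wrap1 = π − 2β = 178.4302°
wrap2 = π + 2β = 181.5698°

wrap1=178.43_deg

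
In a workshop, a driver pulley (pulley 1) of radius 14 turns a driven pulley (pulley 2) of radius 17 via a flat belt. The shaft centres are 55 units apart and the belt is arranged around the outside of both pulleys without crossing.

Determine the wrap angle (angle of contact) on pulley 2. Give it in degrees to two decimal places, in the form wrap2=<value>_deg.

wrap2=186.25_deg

open belt: β = asin((r2−r1)/C) = asin(3/55) = 3.1268°
wrap1 = π − 2β = 173.7464°
wrap2 = π + 2β = 186.2536°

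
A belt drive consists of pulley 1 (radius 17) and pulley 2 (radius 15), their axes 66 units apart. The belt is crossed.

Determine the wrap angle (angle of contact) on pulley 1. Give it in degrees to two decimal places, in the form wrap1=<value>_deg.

crossed belt: β = asin((r1+r2)/C) = asin(32/66) = 29.0025°
wrap1 = wrap2 = π + 2β = 238.0051°

wrap1=238.01_deg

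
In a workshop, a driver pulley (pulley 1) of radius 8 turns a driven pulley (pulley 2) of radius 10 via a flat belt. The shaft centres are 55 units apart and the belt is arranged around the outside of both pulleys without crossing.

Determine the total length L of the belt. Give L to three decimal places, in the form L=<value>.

L=166.621

open belt: β = asin((r2−r1)/C) = asin(2/55) = 2.0839°
wrap1 = π − 2β = 175.8321°
wrap2 = π + 2β = 184.1679°
tangent length = C·cosβ = 54.9636
L = r1·wrap1 + r2·wrap2 + 2·C·cosβ = 8·3.0688 + 10·3.2143 + 2·54.9636 = 166.6214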